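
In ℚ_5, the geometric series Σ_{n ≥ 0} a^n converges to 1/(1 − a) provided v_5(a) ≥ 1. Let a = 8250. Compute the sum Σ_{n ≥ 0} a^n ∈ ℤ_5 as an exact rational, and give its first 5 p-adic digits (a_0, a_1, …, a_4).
Σ a^n = 1/(1 − a) = -1/8249;  first 5 digits = (1, 0, 0, 1, 3)

v_5(a) = 3 ≥ 1, so the series converges in ℤ_5 to 1/(1 − a) = 1/(1 − 8250) = -1/8249. Expand this rational in ℤ_5: compute digits iteratively via d_i = x_i mod 5, x_{i+1} = (x_i − d_i)/5. The first 5 digits are (1, 0, 0, 1, 3).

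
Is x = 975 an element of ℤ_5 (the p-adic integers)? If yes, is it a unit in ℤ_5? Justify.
x ∈ ℤ_5 but not a unit; v_5(x) = 2 > 0

ℤ_5 = {x ∈ ℚ_5 : v_5(x) ≥ 0} and ℤ_5^× = {x ∈ ℤ_5 : v_5(x) = 0}. Here v_5(975) = v_5(num) − v_5(den) = 2; compare against these criteria.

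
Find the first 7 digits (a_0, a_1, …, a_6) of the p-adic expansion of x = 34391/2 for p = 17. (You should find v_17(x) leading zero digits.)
(a_0, …, a_6) = (0, 0, 0, 12, 8, 8, 8)

v_17(34391/2) = 3, so a_0 = ... = a_2 = 0. Factor out: x = 17^3 · u with u = 7/2 a unit in ℤ_17. Expand u iteratively via a_{v+i} = u_i mod 17, u_{i+1} = (u_i − a_{v+i})/17:
  u_0 = 7/2;  a_3 = 12;  u_1 = (u_0 − 12)/17 = -1/2
  u_1 = -1/2;  a_4 = 8;  u_2 = (u_1 − 8)/17 = -1/2
  u_2 = -1/2;  a_5 = 8;  u_3 = (u_2 − 8)/17 = -1/2
  u_3 = -1/2;  a_6 = 8;  u_4 = (u_3 − 8)/17 = -1/2
Digits: (0, 0, 0, 12, 8, 8, 8).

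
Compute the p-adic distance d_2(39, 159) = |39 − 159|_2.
d_2(39, 159) = 1/8

Step 1 — x − y = 39 − 159 = -120. Step 2 — v_2(-120) = 3 (factor: -120 = −(2^3 · 15); the sign does not affect v_p). Step 3 — |x − y|_2 = 2^{-3} = 1/8.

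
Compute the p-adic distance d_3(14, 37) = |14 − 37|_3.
d_3(14, 37) = 1

Step 1 — x − y = 14 − 37 = -23. Step 2 — v_3(-23) = 0 (factor: -23 = −(3^0 · 23); the sign does not affect v_p). Step 3 — |x − y|_3 = 3^{0} = 1.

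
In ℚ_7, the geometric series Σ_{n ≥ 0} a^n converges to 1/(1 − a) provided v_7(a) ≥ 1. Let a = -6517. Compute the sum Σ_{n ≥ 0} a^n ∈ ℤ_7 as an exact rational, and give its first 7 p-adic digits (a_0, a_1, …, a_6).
Σ a^n = 1/(1 − a) = 1/6518;  first 7 digits = (1, 0, 0, 2, 4, 6, 3)

v_7(a) = 3 ≥ 1, so the series converges in ℤ_7 to 1/(1 − a) = 1/(1 − (-6517)) = 1/6518. Expand this rational in ℤ_7: compute digits iteratively via d_i = x_i mod 7, x_{i+1} = (x_i − d_i)/7. The first 7 digits are (1, 0, 0, 2, 4, 6, 3).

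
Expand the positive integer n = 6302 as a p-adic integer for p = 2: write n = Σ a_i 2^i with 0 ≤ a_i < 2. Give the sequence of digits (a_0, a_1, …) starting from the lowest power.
(a_0, a_1, …) = (0, 1, 1, 1, 1, 0, 0, 1, 0, 0, 0, 1, 1)

Repeated division by 2 gives the digits low-to-high: 6302 = 1·2^1 + 1·2^2 + 1·2^3 + 1·2^4 + 1·2^7 + 1·2^11 + 1·2^12. Digit sequence: (0, 1, 1, 1, 1, 0, 0, 1, 0, 0, 0, 1, 1).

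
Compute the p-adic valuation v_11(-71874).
v_11(-71874) = 3

v_11(n) is the largest exponent k such that 11^k divides n. Factor out: -71874 = -11^3 · 54. (Sign doesn't affect v_p.) So v_11(-71874) = 3.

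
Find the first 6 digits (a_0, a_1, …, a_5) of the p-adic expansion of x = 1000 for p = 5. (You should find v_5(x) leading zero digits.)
(a_0, …, a_5) = (0, 0, 0, 3, 1, 0)

v_5(1000) = 3, so a_0 = ... = a_2 = 0. Factor out: x = 5^3 · u with u = 8 a unit in ℤ_5. Expand u iteratively via a_{v+i} = u_i mod 5, u_{i+1} = (u_i − a_{v+i})/5:
  u_0 = 8;  a_3 = 3;  u_1 = (u_0 − 3)/5 = 1
  u_1 = 1;  a_4 = 1;  u_2 = (u_1 − 1)/5 = 0
  u_2 = 0;  a_5 = 0;  u_3 = (u_2 − 0)/5 = 0
Digits: (0, 0, 0, 3, 1, 0).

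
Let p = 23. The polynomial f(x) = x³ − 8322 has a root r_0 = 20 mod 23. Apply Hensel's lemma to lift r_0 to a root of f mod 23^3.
r_2 = 3539 (mod 12167)

Hensel: r_{i+1} = r_i − f(r_i)/f′(r_i) mod 23^{i+2}, where f′(x) = 3x². Iterate:
  r_0 = 20 (mod 23)
  r_1 = 365 (mod 529)
  r_2 = 3539 (mod 12167)
Final: r = 3539 with f(r) ≡ 0 mod 23^3.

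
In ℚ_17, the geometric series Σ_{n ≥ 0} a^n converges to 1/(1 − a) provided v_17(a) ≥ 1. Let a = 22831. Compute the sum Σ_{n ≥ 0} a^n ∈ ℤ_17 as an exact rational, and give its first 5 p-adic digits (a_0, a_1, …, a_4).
Σ a^n = 1/(1 − a) = -1/22830;  first 5 digits = (1, 0, 11, 4, 2)

v_17(a) = 2 ≥ 1, so the series converges in ℤ_17 to 1/(1 − a) = 1/(1 − 22831) = -1/22830. Expand this rational in ℤ_17: compute digits iteratively via d_i = x_i mod 17, x_{i+1} = (x_i − d_i)/17. The first 5 digits are (1, 0, 11, 4, 2).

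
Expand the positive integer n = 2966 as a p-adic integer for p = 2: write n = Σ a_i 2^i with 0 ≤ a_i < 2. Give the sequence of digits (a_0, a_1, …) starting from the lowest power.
(a_0, a_1, …) = (0, 1, 1, 0, 1, 0, 0, 1, 1, 1, 0, 1)

Repeated division by 2 gives the digits low-to-high: 2966 = 1·2^1 + 1·2^2 + 1·2^4 + 1·2^7 + 1·2^8 + 1·2^9 + 1·2^11. Digit sequence: (0, 1, 1, 0, 1, 0, 0, 1, 1, 1, 0, 1).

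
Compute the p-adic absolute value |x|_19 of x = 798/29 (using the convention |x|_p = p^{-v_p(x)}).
|798/29|_19 = 1/19

Step 1 — compute v_19(x) by factoring powers of 19 out of the numerator and denominator: v_19(798/29) = 1. Step 2 — apply |x|_p = p^{-v_p(x)} = 19^{-1} = 1/19.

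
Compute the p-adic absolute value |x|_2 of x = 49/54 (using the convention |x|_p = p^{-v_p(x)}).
|49/54|_2 = 2

Step 1 — compute v_2(x) by factoring powers of 2 out of the numerator and denominator: v_2(49/54) = -1. Step 2 — apply |x|_p = p^{-v_p(x)} = 2^{1} = 2.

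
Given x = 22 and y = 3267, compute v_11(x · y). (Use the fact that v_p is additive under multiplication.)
v_11(71874) = 3

v_p(x) = 1 (factor: 22 = 11^1 · 2); v_p(y) = 2 (factor: 3267 = 11^2 · 27). Additivity: v_p(xy) = v_p(x) + v_p(y) = 1 + 2 = 3. (Direct check: xy = 71874 = 11^3 · (54).)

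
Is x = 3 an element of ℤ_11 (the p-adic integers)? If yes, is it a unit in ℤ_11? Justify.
x ∈ ℤ_11^× (unit); v_11(x) = 0

ℤ_11 = {x ∈ ℚ_11 : v_11(x) ≥ 0} and ℤ_11^× = {x ∈ ℤ_11 : v_11(x) = 0}. Here v_11(3) = v_11(num) − v_11(den) = 0; compare against these criteria.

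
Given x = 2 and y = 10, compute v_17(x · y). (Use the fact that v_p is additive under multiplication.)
v_17(20) = 0

v_p(x) = 0 (factor: 2 = 17^0 · 2); v_p(y) = 0 (factor: 10 = 17^0 · 10). Additivity: v_p(xy) = v_p(x) + v_p(y) = 0 + 0 = 0. (Direct check: xy = 20 = 17^0 · (20).)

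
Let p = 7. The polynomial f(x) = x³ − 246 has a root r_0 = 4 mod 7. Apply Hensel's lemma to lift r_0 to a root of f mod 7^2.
r_1 = 18 (mod 49)

Hensel: r_{i+1} = r_i − f(r_i)/f′(r_i) mod 7^{i+2}, where f′(x) = 3x². Iterate:
  r_0 = 4 (mod 7)
  r_1 = 18 (mod 49)
Final: r = 18 with f(r) ≡ 0 mod 7^2.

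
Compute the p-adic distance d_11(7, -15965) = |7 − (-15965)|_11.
d_11(7, -15965) = 1/1331

Step 1 — x − y = 7 − (-15965) = 15972. Step 2 — v_11(15972) = 3 (factor: 15972 = (11^3 · 12); the sign does not affect v_p). Step 3 — |x − y|_11 = 11^{-3} = 1/1331.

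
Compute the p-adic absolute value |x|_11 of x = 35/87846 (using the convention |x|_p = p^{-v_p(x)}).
|35/87846|_11 = 14641

Step 1 — compute v_11(x) by factoring powers of 11 out of the numerator and denominator: v_11(35/87846) = -4. Step 2 — apply |x|_p = p^{-v_p(x)} = 11^{4} = 14641.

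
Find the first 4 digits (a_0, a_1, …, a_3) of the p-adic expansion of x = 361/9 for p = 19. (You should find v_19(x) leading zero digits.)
(a_0, …, a_3) = (0, 0, 17, 16)

v_19(361/9) = 2, so a_0 = ... = a_1 = 0. Factor out: x = 19^2 · u with u = 1/9 a unit in ℤ_19. Expand u iteratively via a_{v+i} = u_i mod 19, u_{i+1} = (u_i − a_{v+i})/19:
  u_0 = 1/9;  a_2 = 17;  u_1 = (u_0 − 17)/19 = -8/9
  u_1 = -8/9;  a_3 = 16;  u_2 = (u_1 − 16)/19 = -8/9
Digits: (0, 0, 17, 16).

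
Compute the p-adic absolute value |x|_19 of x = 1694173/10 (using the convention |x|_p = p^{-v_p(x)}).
|1694173/10|_19 = 1/130321

Step 1 — compute v_19(x) by factoring powers of 19 out of the numerator and denominator: v_19(1694173/10) = 4. Step 2 — apply |x|_p = p^{-v_p(x)} = 19^{-4} = 1/130321.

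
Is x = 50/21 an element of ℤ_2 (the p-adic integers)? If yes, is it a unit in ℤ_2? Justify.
x ∈ ℤ_2 but not a unit; v_2(x) = 1 > 0

ℤ_2 = {x ∈ ℚ_2 : v_2(x) ≥ 0} and ℤ_2^× = {x ∈ ℤ_2 : v_2(x) = 0}. Here v_2(50/21) = v_2(num) − v_2(den) = 1; compare against these criteria.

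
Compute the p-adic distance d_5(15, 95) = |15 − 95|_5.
d_5(15, 95) = 1/5

Step 1 — x − y = 15 − 95 = -80. Step 2 — v_5(-80) = 1 (factor: -80 = −(5^1 · 16); the sign does not affect v_p). Step 3 — |x − y|_5 = 5^{-1} = 1/5.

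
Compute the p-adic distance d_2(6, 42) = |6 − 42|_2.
d_2(6, 42) = 1/4

Step 1 — x − y = 6 − 42 = -36. Step 2 — v_2(-36) = 2 (factor: -36 = −(2^2 · 9); the sign does not affect v_p). Step 3 — |x − y|_2 = 2^{-2} = 1/4.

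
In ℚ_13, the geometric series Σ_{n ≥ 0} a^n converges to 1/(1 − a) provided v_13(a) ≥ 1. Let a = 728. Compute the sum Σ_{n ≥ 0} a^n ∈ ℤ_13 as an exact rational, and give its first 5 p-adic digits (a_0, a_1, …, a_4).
Σ a^n = 1/(1 − a) = -1/727;  first 5 digits = (1, 4, 7, 6, 3)

v_13(a) = 1 ≥ 1, so the series converges in ℤ_13 to 1/(1 − a) = 1/(1 − 728) = -1/727. Expand this rational in ℤ_13: compute digits iteratively via d_i = x_i mod 13, x_{i+1} = (x_i − d_i)/13. The first 5 digits are (1, 4, 7, 6, 3).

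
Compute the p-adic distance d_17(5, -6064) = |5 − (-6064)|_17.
d_17(5, -6064) = 1/289

Step 1 — x − y = 5 − (-6064) = 6069. Step 2 — v_17(6069) = 2 (factor: 6069 = (17^2 · 21); the sign does not affect v_p). Step 3 — |x − y|_17 = 17^{-2} = 1/289.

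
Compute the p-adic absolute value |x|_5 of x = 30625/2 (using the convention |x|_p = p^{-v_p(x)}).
|30625/2|_5 = 1/625

Step 1 — compute v_5(x) by factoring powers of 5 out of the numerator and denominator: v_5(30625/2) = 4. Step 2 — apply |x|_p = p^{-v_p(x)} = 5^{-4} = 1/625.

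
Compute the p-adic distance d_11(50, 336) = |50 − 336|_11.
d_11(50, 336) = 1/11

Step 1 — x − y = 50 − 336 = -286. Step 2 — v_11(-286) = 1 (factor: -286 = −(11^1 · 26); the sign does not affect v_p). Step 3 — |x − y|_11 = 11^{-1} = 1/11.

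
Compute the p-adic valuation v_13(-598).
v_13(-598) = 1

v_13(n) is the largest exponent k such that 13^k divides n. Factor out: -598 = -13^1 · 46. (Sign doesn't affect v_p.) So v_13(-598) = 1.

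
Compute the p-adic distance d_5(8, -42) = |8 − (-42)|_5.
d_5(8, -42) = 1/25

Step 1 — x − y = 8 − (-42) = 50. Step 2 — v_5(50) = 2 (factor: 50 = (5^2 · 2); the sign does not affect v_p). Step 3 — |x − y|_5 = 5^{-2} = 1/25.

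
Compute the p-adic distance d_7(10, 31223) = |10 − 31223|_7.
d_7(10, 31223) = 1/2401

Step 1 — x − y = 10 − 31223 = -31213. Step 2 — v_7(-31213) = 4 (factor: -31213 = −(7^4 · 13); the sign does not affect v_p). Step 3 — |x − y|_7 = 7^{-4} = 1/2401.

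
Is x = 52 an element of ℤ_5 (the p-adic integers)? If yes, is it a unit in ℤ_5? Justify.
x ∈ ℤ_5^× (unit); v_5(x) = 0

ℤ_5 = {x ∈ ℚ_5 : v_5(x) ≥ 0} and ℤ_5^× = {x ∈ ℤ_5 : v_5(x) = 0}. Here v_5(52) = v_5(num) − v_5(den) = 0; compare against these criteria.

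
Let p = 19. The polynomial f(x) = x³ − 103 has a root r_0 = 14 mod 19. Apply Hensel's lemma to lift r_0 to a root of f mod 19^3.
r_2 = 5182 (mod 6859)

Hensel: r_{i+1} = r_i − f(r_i)/f′(r_i) mod 19^{i+2}, where f′(x) = 3x². Iterate:
  r_0 = 14 (mod 19)
  r_1 = 128 (mod 361)
  r_2 = 5182 (mod 6859)
Final: r = 5182 with f(r) ≡ 0 mod 19^3.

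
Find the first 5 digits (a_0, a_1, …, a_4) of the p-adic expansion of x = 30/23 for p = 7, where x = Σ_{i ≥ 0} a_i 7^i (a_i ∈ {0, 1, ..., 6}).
(a_0, …, a_4) = (1, 4, 4, 3, 1)

v_7(30/23) = 0 (numerator and denominator both coprime to 7), so x ∈ ℤ_7^×. Compute digits iteratively via a_i = x_i mod 7, x_{i+1} = (x_i − a_i)/7, with x_0 = x:
  x_0 = 30/23;  a_0 = 1;  x_1 = (x_0 − 1)/7 = 1/23
  x_1 = 1/23;  a_1 = 4;  x_2 = (x_1 − 4)/7 = -13/23
  x_2 = -13/23;  a_2 = 4;  x_3 = (x_2 − 4)/7 = -15/23
  x_3 = -15/23;  a_3 = 3;  x_4 = (x_3 − 3)/7 = -12/23
  x_4 = -12/23;  a_4 = 1;  x_5 = (x_4 − 1)/7 = -5/23
Digits: (1, 4, 4, 3, 1).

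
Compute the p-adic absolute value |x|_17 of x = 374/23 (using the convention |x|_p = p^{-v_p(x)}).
|374/23|_17 = 1/17

Step 1 — compute v_17(x) by factoring powers of 17 out of the numerator and denominator: v_17(374/23) = 1. Step 2 — apply |x|_p = p^{-v_p(x)} = 17^{-1} = 1/17.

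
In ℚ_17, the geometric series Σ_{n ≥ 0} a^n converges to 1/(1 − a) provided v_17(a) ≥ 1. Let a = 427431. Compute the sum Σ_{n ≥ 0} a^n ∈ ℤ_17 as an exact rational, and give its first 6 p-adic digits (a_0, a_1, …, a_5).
Σ a^n = 1/(1 − a) = -1/427430;  first 6 digits = (1, 0, 0, 2, 5, 0)

v_17(a) = 3 ≥ 1, so the series converges in ℤ_17 to 1/(1 − a) = 1/(1 − 427431) = -1/427430. Expand this rational in ℤ_17: compute digits iteratively via d_i = x_i mod 17, x_{i+1} = (x_i − d_i)/17. The first 6 digits are (1, 0, 0, 2, 5, 0).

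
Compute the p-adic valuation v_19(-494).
v_19(-494) = 1

v_19(n) is the largest exponent k such that 19^k divides n. Factor out: -494 = -19^1 · 26. (Sign doesn't affect v_p.) So v_19(-494) = 1.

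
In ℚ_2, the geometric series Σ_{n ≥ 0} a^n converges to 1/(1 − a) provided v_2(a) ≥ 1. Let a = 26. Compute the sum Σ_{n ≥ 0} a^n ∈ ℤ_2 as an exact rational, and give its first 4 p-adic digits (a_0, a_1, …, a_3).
Σ a^n = 1/(1 − a) = -1/25;  first 4 digits = (1, 1, 1, 0)

v_2(a) = 1 ≥ 1, so the series converges in ℤ_2 to 1/(1 − a) = 1/(1 − 26) = -1/25. Expand this rational in ℤ_2: compute digits iteratively via d_i = x_i mod 2, x_{i+1} = (x_i − d_i)/2. The first 4 digits are (1, 1, 1, 0).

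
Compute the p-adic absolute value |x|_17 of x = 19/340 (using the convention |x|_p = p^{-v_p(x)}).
|19/340|_17 = 17

Step 1 — compute v_17(x) by factoring powers of 17 out of the numerator and denominator: v_17(19/340) = -1. Step 2 — apply |x|_p = p^{-v_p(x)} = 17^{1} = 17.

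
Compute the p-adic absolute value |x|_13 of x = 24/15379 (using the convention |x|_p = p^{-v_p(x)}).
|24/15379|_13 = 2197

Step 1 — compute v_13(x) by factoring powers of 13 out of the numerator and denominator: v_13(24/15379) = -3. Step 2 — apply |x|_p = p^{-v_p(x)} = 13^{3} = 2197.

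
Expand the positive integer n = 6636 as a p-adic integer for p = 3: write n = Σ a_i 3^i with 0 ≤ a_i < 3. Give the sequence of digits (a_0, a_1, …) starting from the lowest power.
(a_0, a_1, …) = (0, 1, 2, 2, 0, 0, 0, 0, 1)

Repeated division by 3 gives the digits low-to-high: 6636 = 1·3^1 + 2·3^2 + 2·3^3 + 1·3^8. Digit sequence: (0, 1, 2, 2, 0, 0, 0, 0, 1).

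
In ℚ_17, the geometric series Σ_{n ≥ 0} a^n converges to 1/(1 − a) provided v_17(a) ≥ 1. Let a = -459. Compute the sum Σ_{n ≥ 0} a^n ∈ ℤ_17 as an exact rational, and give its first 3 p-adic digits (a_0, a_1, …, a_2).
Σ a^n = 1/(1 − a) = 1/460;  first 3 digits = (1, 7, 13)

v_17(a) = 1 ≥ 1, so the series converges in ℤ_17 to 1/(1 − a) = 1/(1 − (-459)) = 1/460. Expand this rational in ℤ_17: compute digits iteratively via d_i = x_i mod 17, x_{i+1} = (x_i − d_i)/17. The first 3 digits are (1, 7, 13).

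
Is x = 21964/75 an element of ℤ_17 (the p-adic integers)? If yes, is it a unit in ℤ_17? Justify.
x ∈ ℤ_17 but not a unit; v_17(x) = 2 > 0

ℤ_17 = {x ∈ ℚ_17 : v_17(x) ≥ 0} and ℤ_17^× = {x ∈ ℤ_17 : v_17(x) = 0}. Here v_17(21964/75) = v_17(num) − v_17(den) = 2; compare against these criteria.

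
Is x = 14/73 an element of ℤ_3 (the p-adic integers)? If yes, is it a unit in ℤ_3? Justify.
x ∈ ℤ_3^× (unit); v_3(x) = 0

ℤ_3 = {x ∈ ℚ_3 : v_3(x) ≥ 0} and ℤ_3^× = {x ∈ ℤ_3 : v_3(x) = 0}. Here v_3(14/73) = v_3(num) − v_3(den) = 0; compare against these criteria.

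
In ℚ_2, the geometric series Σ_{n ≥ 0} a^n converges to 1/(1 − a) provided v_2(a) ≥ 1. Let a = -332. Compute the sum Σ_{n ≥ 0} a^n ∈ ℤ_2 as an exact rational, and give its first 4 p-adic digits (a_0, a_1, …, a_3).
Σ a^n = 1/(1 − a) = 1/333;  first 4 digits = (1, 0, 1, 0)

v_2(a) = 2 ≥ 1, so the series converges in ℤ_2 to 1/(1 − a) = 1/(1 − (-332)) = 1/333. Expand this rational in ℤ_2: compute digits iteratively via d_i = x_i mod 2, x_{i+1} = (x_i − d_i)/2. The first 4 digits are (1, 0, 1, 0).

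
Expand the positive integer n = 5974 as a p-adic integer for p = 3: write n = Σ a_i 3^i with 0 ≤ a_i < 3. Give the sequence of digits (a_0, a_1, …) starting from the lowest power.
(a_0, a_1, …) = (1, 2, 0, 2, 1, 0, 2, 2)

Repeated division by 3 gives the digits low-to-high: 5974 = 1 + 2·3^1 + 2·3^3 + 1·3^4 + 2·3^6 + 2·3^7. Digit sequence: (1, 2, 0, 2, 1, 0, 2, 2).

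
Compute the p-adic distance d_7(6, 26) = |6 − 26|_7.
d_7(6, 26) = 1

Step 1 — x − y = 6 − 26 = -20. Step 2 — v_7(-20) = 0 (factor: -20 = −(7^0 · 20); the sign does not affect v_p). Step 3 — |x − y|_7 = 7^{0} = 1.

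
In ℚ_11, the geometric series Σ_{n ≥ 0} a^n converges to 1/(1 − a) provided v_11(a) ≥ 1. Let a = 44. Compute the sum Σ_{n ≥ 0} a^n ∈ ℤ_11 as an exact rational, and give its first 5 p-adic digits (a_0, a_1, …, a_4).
Σ a^n = 1/(1 − a) = -1/43;  first 5 digits = (1, 4, 5, 10, 8)

v_11(a) = 1 ≥ 1, so the series converges in ℤ_11 to 1/(1 − a) = 1/(1 − 44) = -1/43. Expand this rational in ℤ_11: compute digits iteratively via d_i = x_i mod 11, x_{i+1} = (x_i − d_i)/11. The first 5 digits are (1, 4, 5, 10, 8).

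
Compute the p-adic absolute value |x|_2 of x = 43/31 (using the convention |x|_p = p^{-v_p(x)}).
|43/31|_2 = 1

Step 1 — compute v_2(x) by factoring powers of 2 out of the numerator and denominator: v_2(43/31) = 0. Step 2 — apply |x|_p = p^{-v_p(x)} = 2^{0} = 1.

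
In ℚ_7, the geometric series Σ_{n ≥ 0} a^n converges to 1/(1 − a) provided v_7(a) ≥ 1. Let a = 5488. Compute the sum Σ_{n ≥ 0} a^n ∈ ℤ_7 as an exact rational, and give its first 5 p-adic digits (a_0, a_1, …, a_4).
Σ a^n = 1/(1 − a) = -1/5487;  first 5 digits = (1, 0, 0, 2, 2)

v_7(a) = 3 ≥ 1, so the series converges in ℤ_7 to 1/(1 − a) = 1/(1 − 5488) = -1/5487. Expand this rational in ℤ_7: compute digits iteratively via d_i = x_i mod 7, x_{i+1} = (x_i − d_i)/7. The first 5 digits are (1, 0, 0, 2, 2).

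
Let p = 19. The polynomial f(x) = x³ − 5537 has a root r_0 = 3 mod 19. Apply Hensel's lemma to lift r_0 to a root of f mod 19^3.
r_2 = 5475 (mod 6859)

Hensel: r_{i+1} = r_i − f(r_i)/f′(r_i) mod 19^{i+2}, where f′(x) = 3x². Iterate:
  r_0 = 3 (mod 19)
  r_1 = 60 (mod 361)
  r_2 = 5475 (mod 6859)
Final: r = 5475 with f(r) ≡ 0 mod 19^3.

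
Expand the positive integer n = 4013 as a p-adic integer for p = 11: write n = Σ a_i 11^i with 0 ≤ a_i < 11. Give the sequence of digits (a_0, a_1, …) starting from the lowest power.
(a_0, a_1, …) = (9, 1, 0, 3)

Repeated division by 11 gives the digits low-to-high: 4013 = 9 + 1·11^1 + 3·11^3. Digit sequence: (9, 1, 0, 3).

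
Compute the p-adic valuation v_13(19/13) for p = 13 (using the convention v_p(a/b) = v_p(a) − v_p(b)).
v_13(19/13) = -1

Factor powers of 13 from the numerator and denominator of the reduced fraction: 19 = 13^0 · 19 and 13 = 13^1 · 1. Apply v_p(a/b) = v_p(a) − v_p(b): v_13(19/13) = 0 − 1 = -1.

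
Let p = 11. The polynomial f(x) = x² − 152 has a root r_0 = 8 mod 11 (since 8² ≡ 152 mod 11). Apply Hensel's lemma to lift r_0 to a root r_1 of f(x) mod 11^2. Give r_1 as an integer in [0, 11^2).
r_1 = 74 (mod 121)

Hensel's recurrence: r_{i+1} = r_i − f(r_i)·(f′(r_i))^{-1} mod 11^{i+2}, with f′(x) = 2x. Iterate:
  r_0 = 8 (mod 11)
  r_1 = 74 (mod 121)
Final: r_1 = 74, and one checks f(r_1) ≡ 0 mod 11^2.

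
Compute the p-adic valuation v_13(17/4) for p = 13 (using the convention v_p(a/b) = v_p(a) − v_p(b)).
v_13(17/4) = 0

Factor powers of 13 from the numerator and denominator of the reduced fraction: 17 = 13^0 · 17 and 4 = 13^0 · 4. Apply v_p(a/b) = v_p(a) − v_p(b): v_13(17/4) = 0 − 0 = 0.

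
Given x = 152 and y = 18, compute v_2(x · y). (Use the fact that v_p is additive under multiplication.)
v_2(2736) = 4

v_p(x) = 3 (factor: 152 = 2^3 · 19); v_p(y) = 1 (factor: 18 = 2^1 · 9). Additivity: v_p(xy) = v_p(x) + v_p(y) = 3 + 1 = 4. (Direct check: xy = 2736 = 2^4 · (171).)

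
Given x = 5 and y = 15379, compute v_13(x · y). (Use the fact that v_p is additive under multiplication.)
v_13(76895) = 3

v_p(x) = 0 (factor: 5 = 13^0 · 5); v_p(y) = 3 (factor: 15379 = 13^3 · 7). Additivity: v_p(xy) = v_p(x) + v_p(y) = 0 + 3 = 3. (Direct check: xy = 76895 = 13^3 · (35).)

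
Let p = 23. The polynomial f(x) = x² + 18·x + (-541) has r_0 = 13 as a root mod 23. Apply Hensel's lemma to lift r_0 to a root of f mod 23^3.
r_2 = 6821 (mod 12167)

Hensel: r_{i+1} = r_i − f(r_i)·(f′(r_i))^{-1} mod 23^{i+2}, f′(x) = 2x + 18. Iterate:
  r_0 = 13 (mod 23)
  r_1 = 473 (mod 529)
  r_2 = 6821 (mod 12167)
Final: r = 6821 satisfies f(r) ≡ 0 mod 23^3.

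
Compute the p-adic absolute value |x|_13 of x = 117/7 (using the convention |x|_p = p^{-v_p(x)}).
|117/7|_13 = 1/13

Step 1 — compute v_13(x) by factoring powers of 13 out of the numerator and denominator: v_13(117/7) = 1. Step 2 — apply |x|_p = p^{-v_p(x)} = 13^{-1} = 1/13.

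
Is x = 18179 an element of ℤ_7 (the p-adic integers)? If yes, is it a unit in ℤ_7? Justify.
x ∈ ℤ_7 but not a unit; v_7(x) = 3 > 0

ℤ_7 = {x ∈ ℚ_7 : v_7(x) ≥ 0} and ℤ_7^× = {x ∈ ℤ_7 : v_7(x) = 0}. Here v_7(18179) = v_7(num) − v_7(den) = 3; compare against these criteria.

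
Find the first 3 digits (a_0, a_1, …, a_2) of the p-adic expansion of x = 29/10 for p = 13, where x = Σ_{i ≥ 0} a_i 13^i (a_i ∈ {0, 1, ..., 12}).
(a_0, …, a_2) = (12, 11, 3)

v_13(29/10) = 0 (numerator and denominator both coprime to 13), so x ∈ ℤ_13^×. Compute digits iteratively via a_i = x_i mod 13, x_{i+1} = (x_i − a_i)/13, with x_0 = x:
  x_0 = 29/10;  a_0 = 12;  x_1 = (x_0 − 12)/13 = -7/10
  x_1 = -7/10;  a_1 = 11;  x_2 = (x_1 − 11)/13 = -9/10
  x_2 = -9/10;  a_2 = 3;  x_3 = (x_2 − 3)/13 = -3/10
Digits: (12, 11, 3).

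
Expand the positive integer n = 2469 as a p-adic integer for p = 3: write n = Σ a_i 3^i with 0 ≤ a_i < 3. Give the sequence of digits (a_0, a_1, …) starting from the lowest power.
(a_0, a_1, …) = (0, 1, 1, 1, 0, 1, 0, 1)

Repeated division by 3 gives the digits low-to-high: 2469 = 1·3^1 + 1·3^2 + 1·3^3 + 1·3^5 + 1·3^7. Digit sequence: (0, 1, 1, 1, 0, 1, 0, 1).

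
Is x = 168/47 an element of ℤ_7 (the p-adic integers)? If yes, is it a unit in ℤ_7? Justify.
x ∈ ℤ_7 but not a unit; v_7(x) = 1 > 0

ℤ_7 = {x ∈ ℚ_7 : v_7(x) ≥ 0} and ℤ_7^× = {x ∈ ℤ_7 : v_7(x) = 0}. Here v_7(168/47) = v_7(num) − v_7(den) = 1; compare against these criteria.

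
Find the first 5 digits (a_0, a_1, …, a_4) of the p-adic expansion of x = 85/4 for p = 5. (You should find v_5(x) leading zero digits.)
(a_0, …, a_4) = (0, 3, 4, 3, 3)

v_5(85/4) = 1, so a_0 = ... = a_0 = 0. Factor out: x = 5^1 · u with u = 17/4 a unit in ℤ_5. Expand u iteratively via a_{v+i} = u_i mod 5, u_{i+1} = (u_i − a_{v+i})/5:
  u_0 = 17/4;  a_1 = 3;  u_1 = (u_0 − 3)/5 = 1/4
  u_1 = 1/4;  a_2 = 4;  u_2 = (u_1 − 4)/5 = -3/4
  u_2 = -3/4;  a_3 = 3;  u_3 = (u_2 − 3)/5 = -3/4
  u_3 = -3/4;  a_4 = 3;  u_4 = (u_3 − 3)/5 = -3/4
Digits: (0, 3, 4, 3, 3).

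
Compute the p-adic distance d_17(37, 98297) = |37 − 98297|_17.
d_17(37, 98297) = 1/4913

Step 1 — x − y = 37 − 98297 = -98260. Step 2 — v_17(-98260) = 3 (factor: -98260 = −(17^3 · 20); the sign does not affect v_p). Step 3 — |x − y|_17 = 17^{-3} = 1/4913.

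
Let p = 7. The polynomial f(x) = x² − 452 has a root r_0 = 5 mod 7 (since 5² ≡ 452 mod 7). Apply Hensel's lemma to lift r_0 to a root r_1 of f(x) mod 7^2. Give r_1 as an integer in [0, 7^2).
r_1 = 33 (mod 49)

Hensel's recurrence: r_{i+1} = r_i − f(r_i)·(f′(r_i))^{-1} mod 7^{i+2}, with f′(x) = 2x. Iterate:
  r_0 = 5 (mod 7)
  r_1 = 33 (mod 49)
Final: r_1 = 33, and one checks f(r_1) ≡ 0 mod 7^2.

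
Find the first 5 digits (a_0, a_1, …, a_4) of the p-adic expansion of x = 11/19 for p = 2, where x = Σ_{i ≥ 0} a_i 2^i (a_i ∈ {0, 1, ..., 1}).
(a_0, …, a_4) = (1, 0, 0, 1, 0)

v_2(11/19) = 0 (numerator and denominator both coprime to 2), so x ∈ ℤ_2^×. Compute digits iteratively via a_i = x_i mod 2, x_{i+1} = (x_i − a_i)/2, with x_0 = x:
  x_0 = 11/19;  a_0 = 1;  x_1 = (x_0 − 1)/2 = -4/19
  x_1 = -4/19;  a_1 = 0;  x_2 = (x_1 − 0)/2 = -2/19
  x_2 = -2/19;  a_2 = 0;  x_3 = (x_2 − 0)/2 = -1/19
  x_3 = -1/19;  a_3 = 1;  x_4 = (x_3 − 1)/2 = -10/19
  x_4 = -10/19;  a_4 = 0;  x_5 = (x_4 − 0)/2 = -5/19
Digits: (1, 0, 0, 1, 0).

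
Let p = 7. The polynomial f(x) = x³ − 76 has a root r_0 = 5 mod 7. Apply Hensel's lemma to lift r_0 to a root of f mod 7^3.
r_2 = 201 (mod 343)

Hensel: r_{i+1} = r_i − f(r_i)/f′(r_i) mod 7^{i+2}, where f′(x) = 3x². Iterate:
  r_0 = 5 (mod 7)
  r_1 = 5 (mod 49)
  r_2 = 201 (mod 343)
Final: r = 201 with f(r) ≡ 0 mod 7^3.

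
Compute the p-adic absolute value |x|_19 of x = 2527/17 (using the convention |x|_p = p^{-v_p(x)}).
|2527/17|_19 = 1/361

Step 1 — compute v_19(x) by factoring powers of 19 out of the numerator and denominator: v_19(2527/17) = 2. Step 2 — apply |x|_p = p^{-v_p(x)} = 19^{-2} = 1/361.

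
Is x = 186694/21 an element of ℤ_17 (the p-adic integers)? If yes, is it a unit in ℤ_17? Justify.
x ∈ ℤ_17 but not a unit; v_17(x) = 3 > 0

ℤ_17 = {x ∈ ℚ_17 : v_17(x) ≥ 0} and ℤ_17^× = {x ∈ ℤ_17 : v_17(x) = 0}. Here v_17(186694/21) = v_17(num) − v_17(den) = 3; compare against these criteria.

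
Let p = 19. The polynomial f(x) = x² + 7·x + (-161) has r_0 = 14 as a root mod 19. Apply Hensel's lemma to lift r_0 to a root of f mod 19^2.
r_1 = 299 (mod 361)

Hensel: r_{i+1} = r_i − f(r_i)·(f′(r_i))^{-1} mod 19^{i+2}, f′(x) = 2x + 7. Iterate:
  r_0 = 14 (mod 19)
  r_1 = 299 (mod 361)
Final: r = 299 satisfies f(r) ≡ 0 mod 19^2.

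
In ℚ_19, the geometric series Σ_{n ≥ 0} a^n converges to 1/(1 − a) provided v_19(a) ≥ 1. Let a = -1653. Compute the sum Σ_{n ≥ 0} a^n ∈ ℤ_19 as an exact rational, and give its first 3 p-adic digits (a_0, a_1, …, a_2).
Σ a^n = 1/(1 − a) = 1/1654;  first 3 digits = (1, 8, 2)

v_19(a) = 1 ≥ 1, so the series converges in ℤ_19 to 1/(1 − a) = 1/(1 − (-1653)) = 1/1654. Expand this rational in ℤ_19: compute digits iteratively via d_i = x_i mod 19, x_{i+1} = (x_i − d_i)/19. The first 3 digits are (1, 8, 2).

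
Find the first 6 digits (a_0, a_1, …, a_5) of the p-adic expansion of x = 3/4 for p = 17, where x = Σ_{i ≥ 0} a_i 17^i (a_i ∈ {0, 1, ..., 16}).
(a_0, …, a_5) = (5, 4, 4, 4, 4, 4)

v_17(3/4) = 0 (numerator and denominator both coprime to 17), so x ∈ ℤ_17^×. Compute digits iteratively via a_i = x_i mod 17, x_{i+1} = (x_i − a_i)/17, with x_0 = x:
  x_0 = 3/4;  a_0 = 5;  x_1 = (x_0 − 5)/17 = -1/4
  x_1 = -1/4;  a_1 = 4;  x_2 = (x_1 − 4)/17 = -1/4
  x_2 = -1/4;  a_2 = 4;  x_3 = (x_2 − 4)/17 = -1/4
  x_3 = -1/4;  a_3 = 4;  x_4 = (x_3 − 4)/17 = -1/4
  x_4 = -1/4;  a_4 = 4;  x_5 = (x_4 − 4)/17 = -1/4
  x_5 = -1/4;  a_5 = 4;  x_6 = (x_5 − 4)/17 = -1/4
Digits: (5, 4, 4, 4, 4, 4).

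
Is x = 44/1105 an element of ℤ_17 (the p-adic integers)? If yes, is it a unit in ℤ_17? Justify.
x ∉ ℤ_17 (v_17(x) = -1 < 0)

ℤ_17 = {x ∈ ℚ_17 : v_17(x) ≥ 0} and ℤ_17^× = {x ∈ ℤ_17 : v_17(x) = 0}. Here v_17(44/1105) = v_17(num) − v_17(den) = -1; compare against these criteria.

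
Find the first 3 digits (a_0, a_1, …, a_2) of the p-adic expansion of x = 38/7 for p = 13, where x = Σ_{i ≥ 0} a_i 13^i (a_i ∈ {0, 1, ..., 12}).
(a_0, …, a_2) = (11, 7, 5)

v_13(38/7) = 0 (numerator and denominator both coprime to 13), so x ∈ ℤ_13^×. Compute digits iteratively via a_i = x_i mod 13, x_{i+1} = (x_i − a_i)/13, with x_0 = x:
  x_0 = 38/7;  a_0 = 11;  x_1 = (x_0 − 11)/13 = -3/7
  x_1 = -3/7;  a_1 = 7;  x_2 = (x_1 − 7)/13 = -4/7
  x_2 = -4/7;  a_2 = 5;  x_3 = (x_2 − 5)/13 = -3/7
Digits: (11, 7, 5).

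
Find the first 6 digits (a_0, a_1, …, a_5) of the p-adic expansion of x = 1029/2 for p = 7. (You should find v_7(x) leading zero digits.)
(a_0, …, a_5) = (0, 0, 0, 5, 3, 3)

v_7(1029/2) = 3, so a_0 = ... = a_2 = 0. Factor out: x = 7^3 · u with u = 3/2 a unit in ℤ_7. Expand u iteratively via a_{v+i} = u_i mod 7, u_{i+1} = (u_i − a_{v+i})/7:
  u_0 = 3/2;  a_3 = 5;  u_1 = (u_0 − 5)/7 = -1/2
  u_1 = -1/2;  a_4 = 3;  u_2 = (u_1 − 3)/7 = -1/2
  u_2 = -1/2;  a_5 = 3;  u_3 = (u_2 − 3)/7 = -1/2
Digits: (0, 0, 0, 5, 3, 3).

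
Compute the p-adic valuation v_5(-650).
v_5(-650) = 2

v_5(n) is the largest exponent k such that 5^k divides n. Factor out: -650 = -5^2 · 26. (Sign doesn't affect v_p.) So v_5(-650) = 2.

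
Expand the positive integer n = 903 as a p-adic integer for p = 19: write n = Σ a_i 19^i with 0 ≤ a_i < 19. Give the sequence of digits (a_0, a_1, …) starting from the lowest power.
(a_0, a_1, …) = (10, 9, 2)

Repeated division by 19 gives the digits low-to-high: 903 = 10 + 9·19^1 + 2·19^2. Digit sequence: (10, 9, 2).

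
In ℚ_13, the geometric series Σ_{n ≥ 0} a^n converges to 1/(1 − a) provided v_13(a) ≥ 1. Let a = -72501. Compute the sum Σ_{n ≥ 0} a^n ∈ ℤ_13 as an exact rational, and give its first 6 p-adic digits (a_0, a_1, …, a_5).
Σ a^n = 1/(1 − a) = 1/72502;  first 6 digits = (1, 0, 0, 6, 10, 12)

v_13(a) = 3 ≥ 1, so the series converges in ℤ_13 to 1/(1 − a) = 1/(1 − (-72501)) = 1/72502. Expand this rational in ℤ_13: compute digits iteratively via d_i = x_i mod 13, x_{i+1} = (x_i − d_i)/13. The first 6 digits are (1, 0, 0, 6, 10, 12).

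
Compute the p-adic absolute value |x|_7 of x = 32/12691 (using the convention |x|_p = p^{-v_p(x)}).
|32/12691|_7 = 343

Step 1 — compute v_7(x) by factoring powers of 7 out of the numerator and denominator: v_7(32/12691) = -3. Step 2 — apply |x|_p = p^{-v_p(x)} = 7^{3} = 343.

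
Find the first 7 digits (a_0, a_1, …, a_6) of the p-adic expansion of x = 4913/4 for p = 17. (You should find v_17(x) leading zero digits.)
(a_0, …, a_6) = (0, 0, 0, 13, 12, 12, 12)

v_17(4913/4) = 3, so a_0 = ... = a_2 = 0. Factor out: x = 17^3 · u with u = 1/4 a unit in ℤ_17. Expand u iteratively via a_{v+i} = u_i mod 17, u_{i+1} = (u_i − a_{v+i})/17:
  u_0 = 1/4;  a_3 = 13;  u_1 = (u_0 − 13)/17 = -3/4
  u_1 = -3/4;  a_4 = 12;  u_2 = (u_1 − 12)/17 = -3/4
  u_2 = -3/4;  a_5 = 12;  u_3 = (u_2 − 12)/17 = -3/4
  u_3 = -3/4;  a_6 = 12;  u_4 = (u_3 − 12)/17 = -3/4
Digits: (0, 0, 0, 13, 12, 12, 12).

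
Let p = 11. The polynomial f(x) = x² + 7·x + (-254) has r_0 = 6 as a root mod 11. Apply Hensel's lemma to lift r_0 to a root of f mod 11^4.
r_3 = 5594 (mod 14641)

Hensel: r_{i+1} = r_i − f(r_i)·(f′(r_i))^{-1} mod 11^{i+2}, f′(x) = 2x + 7. Iterate:
  r_0 = 6 (mod 11)
  r_1 = 28 (mod 121)
  r_2 = 270 (mod 1331)
  r_3 = 5594 (mod 14641)
Final: r = 5594 satisfies f(r) ≡ 0 mod 11^4.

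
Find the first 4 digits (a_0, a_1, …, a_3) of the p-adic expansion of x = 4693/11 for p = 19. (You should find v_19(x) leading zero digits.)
(a_0, …, a_3) = (0, 0, 15, 1)

v_19(4693/11) = 2, so a_0 = ... = a_1 = 0. Factor out: x = 19^2 · u with u = 13/11 a unit in ℤ_19. Expand u iteratively via a_{v+i} = u_i mod 19, u_{i+1} = (u_i − a_{v+i})/19:
  u_0 = 13/11;  a_2 = 15;  u_1 = (u_0 − 15)/19 = -8/11
  u_1 = -8/11;  a_3 = 1;  u_2 = (u_1 − 1)/19 = -1/11
Digits: (0, 0, 15, 1).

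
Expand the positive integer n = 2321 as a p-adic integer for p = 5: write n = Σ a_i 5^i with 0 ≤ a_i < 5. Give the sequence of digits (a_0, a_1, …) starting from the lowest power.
(a_0, a_1, …) = (1, 4, 2, 3, 3)

Repeated division by 5 gives the digits low-to-high: 2321 = 1 + 4·5^1 + 2·5^2 + 3·5^3 + 3·5^4. Digit sequence: (1, 4, 2, 3, 3).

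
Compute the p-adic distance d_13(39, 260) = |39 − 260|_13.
d_13(39, 260) = 1/13

Step 1 — x − y = 39 − 260 = -221. Step 2 — v_13(-221) = 1 (factor: -221 = −(13^1 · 17); the sign does not affect v_p). Step 3 — |x − y|_13 = 13^{-1} = 1/13.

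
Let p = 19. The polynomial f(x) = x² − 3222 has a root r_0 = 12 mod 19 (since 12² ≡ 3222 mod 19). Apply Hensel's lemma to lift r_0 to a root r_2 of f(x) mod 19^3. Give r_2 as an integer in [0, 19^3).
r_2 = 2938 (mod 6859)

Hensel's recurrence: r_{i+1} = r_i − f(r_i)·(f′(r_i))^{-1} mod 19^{i+2}, with f′(x) = 2x. Iterate:
  r_0 = 12 (mod 19)
  r_1 = 50 (mod 361)
  r_2 = 2938 (mod 6859)
Final: r_2 = 2938, and one checks f(r_2) ≡ 0 mod 19^3.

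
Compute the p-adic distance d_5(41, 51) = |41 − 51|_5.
d_5(41, 51) = 1/5

Step 1 — x − y = 41 − 51 = -10. Step 2 — v_5(-10) = 1 (factor: -10 = −(5^1 · 2); the sign does not affect v_p). Step 3 — |x − y|_5 = 5^{-1} = 1/5.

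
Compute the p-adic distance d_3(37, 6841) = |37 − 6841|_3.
d_3(37, 6841) = 1/243

Step 1 — x − y = 37 − 6841 = -6804. Step 2 — v_3(-6804) = 5 (factor: -6804 = −(3^5 · 28); the sign does not affect v_p). Step 3 — |x − y|_3 = 3^{-5} = 1/243.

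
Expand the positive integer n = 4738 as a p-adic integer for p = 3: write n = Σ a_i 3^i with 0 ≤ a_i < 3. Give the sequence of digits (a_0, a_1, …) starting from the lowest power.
(a_0, a_1, …) = (1, 1, 1, 1, 1, 1, 0, 2)

Repeated division by 3 gives the digits low-to-high: 4738 = 1 + 1·3^1 + 1·3^2 + 1·3^3 + 1·3^4 + 1·3^5 + 2·3^7. Digit sequence: (1, 1, 1, 1, 1, 1, 0, 2).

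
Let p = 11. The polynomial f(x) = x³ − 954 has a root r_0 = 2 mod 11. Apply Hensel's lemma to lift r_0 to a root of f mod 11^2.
r_1 = 101 (mod 121)

Hensel: r_{i+1} = r_i − f(r_i)/f′(r_i) mod 11^{i+2}, where f′(x) = 3x². Iterate:
  r_0 = 2 (mod 11)
  r_1 = 101 (mod 121)
Final: r = 101 with f(r) ≡ 0 mod 11^2.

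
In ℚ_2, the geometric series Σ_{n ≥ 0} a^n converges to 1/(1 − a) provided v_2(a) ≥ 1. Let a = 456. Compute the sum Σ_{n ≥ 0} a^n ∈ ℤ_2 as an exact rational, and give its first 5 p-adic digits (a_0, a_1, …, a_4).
Σ a^n = 1/(1 − a) = -1/455;  first 5 digits = (1, 0, 0, 1, 0)

v_2(a) = 3 ≥ 1, so the series converges in ℤ_2 to 1/(1 − a) = 1/(1 − 456) = -1/455. Expand this rational in ℤ_2: compute digits iteratively via d_i = x_i mod 2, x_{i+1} = (x_i − d_i)/2. The first 5 digits are (1, 0, 0, 1, 0).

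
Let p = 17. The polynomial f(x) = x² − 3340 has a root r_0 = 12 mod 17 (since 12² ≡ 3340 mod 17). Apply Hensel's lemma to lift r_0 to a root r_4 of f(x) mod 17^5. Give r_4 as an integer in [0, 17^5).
r_4 = 976917 (mod 1419857)

Hensel's recurrence: r_{i+1} = r_i − f(r_i)·(f′(r_i))^{-1} mod 17^{i+2}, with f′(x) = 2x. Iterate:
  r_0 = 12 (mod 17)
  r_1 = 97 (mod 289)
  r_2 = 4143 (mod 4913)
  r_3 = 58186 (mod 83521)
  r_4 = 976917 (mod 1419857)
Final: r_4 = 976917, and one checks f(r_4) ≡ 0 mod 17^5.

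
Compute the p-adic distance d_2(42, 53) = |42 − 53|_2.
d_2(42, 53) = 1

Step 1 — x − y = 42 − 53 = -11. Step 2 — v_2(-11) = 0 (factor: -11 = −(2^0 · 11); the sign does not affect v_p). Step 3 — |x − y|_2 = 2^{0} = 1.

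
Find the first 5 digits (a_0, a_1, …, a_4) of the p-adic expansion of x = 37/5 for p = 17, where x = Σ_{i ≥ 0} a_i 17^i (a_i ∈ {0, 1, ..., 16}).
(a_0, …, a_4) = (4, 7, 3, 10, 13)

v_17(37/5) = 0 (numerator and denominator both coprime to 17), so x ∈ ℤ_17^×. Compute digits iteratively via a_i = x_i mod 17, x_{i+1} = (x_i − a_i)/17, with x_0 = x:
  x_0 = 37/5;  a_0 = 4;  x_1 = (x_0 − 4)/17 = 1/5
  x_1 = 1/5;  a_1 = 7;  x_2 = (x_1 − 7)/17 = -2/5
  x_2 = -2/5;  a_2 = 3;  x_3 = (x_2 − 3)/17 = -1/5
  x_3 = -1/5;  a_3 = 10;  x_4 = (x_3 − 10)/17 = -3/5
  x_4 = -3/5;  a_4 = 13;  x_5 = (x_4 − 13)/17 = -4/5
Digits: (4, 7, 3, 10, 13).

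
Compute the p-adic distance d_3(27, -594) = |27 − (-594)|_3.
d_3(27, -594) = 1/27

Step 1 — x − y = 27 − (-594) = 621. Step 2 — v_3(621) = 3 (factor: 621 = (3^3 · 23); the sign does not affect v_p). Step 3 — |x − y|_3 = 3^{-3} = 1/27.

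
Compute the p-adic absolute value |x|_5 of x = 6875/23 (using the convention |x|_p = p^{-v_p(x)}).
|6875/23|_5 = 1/625

Step 1 — compute v_5(x) by factoring powers of 5 out of the numerator and denominator: v_5(6875/23) = 4. Step 2 — apply |x|_p = p^{-v_p(x)} = 5^{-4} = 1/625.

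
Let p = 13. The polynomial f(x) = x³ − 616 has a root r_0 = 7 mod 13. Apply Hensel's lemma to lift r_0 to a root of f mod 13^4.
r_3 = 20313 (mod 28561)

Hensel: r_{i+1} = r_i − f(r_i)/f′(r_i) mod 13^{i+2}, where f′(x) = 3x². Iterate:
  r_0 = 7 (mod 13)
  r_1 = 33 (mod 169)
  r_2 = 540 (mod 2197)
  r_3 = 20313 (mod 28561)
Final: r = 20313 with f(r) ≡ 0 mod 13^4.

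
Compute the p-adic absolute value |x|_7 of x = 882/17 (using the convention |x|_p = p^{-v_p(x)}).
|882/17|_7 = 1/49

Step 1 — compute v_7(x) by factoring powers of 7 out of the numerator and denominator: v_7(882/17) = 2. Step 2 — apply |x|_p = p^{-v_p(x)} = 7^{-2} = 1/49.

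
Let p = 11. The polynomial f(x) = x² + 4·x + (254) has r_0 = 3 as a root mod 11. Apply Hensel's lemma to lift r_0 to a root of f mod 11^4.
r_3 = 399 (mod 14641)

Hensel: r_{i+1} = r_i − f(r_i)·(f′(r_i))^{-1} mod 11^{i+2}, f′(x) = 2x + 4. Iterate:
  r_0 = 3 (mod 11)
  r_1 = 36 (mod 121)
  r_2 = 399 (mod 1331)
  r_3 = 399 (mod 14641)
Final: r = 399 satisfies f(r) ≡ 0 mod 11^4.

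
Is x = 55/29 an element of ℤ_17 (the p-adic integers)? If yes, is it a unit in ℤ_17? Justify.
x ∈ ℤ_17^× (unit); v_17(x) = 0

ℤ_17 = {x ∈ ℚ_17 : v_17(x) ≥ 0} and ℤ_17^× = {x ∈ ℤ_17 : v_17(x) = 0}. Here v_17(55/29) = v_17(num) − v_17(den) = 0; compare against these criteria.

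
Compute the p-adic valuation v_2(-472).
v_2(-472) = 3

v_2(n) is the largest exponent k such that 2^k divides n. Factor out: -472 = -2^3 · 59. (Sign doesn't affect v_p.) So v_2(-472) = 3.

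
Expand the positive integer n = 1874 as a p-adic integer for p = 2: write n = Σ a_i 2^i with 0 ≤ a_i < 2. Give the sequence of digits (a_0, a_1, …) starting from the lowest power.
(a_0, a_1, …) = (0, 1, 0, 0, 1, 0, 1, 0, 1, 1, 1)

Repeated division by 2 gives the digits low-to-high: 1874 = 1·2^1 + 1·2^4 + 1·2^6 + 1·2^8 + 1·2^9 + 1·2^10. Digit sequence: (0, 1, 0, 0, 1, 0, 1, 0, 1, 1, 1).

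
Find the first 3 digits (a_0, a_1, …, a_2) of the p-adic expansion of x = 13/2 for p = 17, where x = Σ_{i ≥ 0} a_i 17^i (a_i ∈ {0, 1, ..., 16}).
(a_0, …, a_2) = (15, 8, 8)

v_17(13/2) = 0 (numerator and denominator both coprime to 17), so x ∈ ℤ_17^×. Compute digits iteratively via a_i = x_i mod 17, x_{i+1} = (x_i − a_i)/17, with x_0 = x:
  x_0 = 13/2;  a_0 = 15;  x_1 = (x_0 − 15)/17 = -1/2
  x_1 = -1/2;  a_1 = 8;  x_2 = (x_1 − 8)/17 = -1/2
  x_2 = -1/2;  a_2 = 8;  x_3 = (x_2 − 8)/17 = -1/2
Digits: (15, 8, 8).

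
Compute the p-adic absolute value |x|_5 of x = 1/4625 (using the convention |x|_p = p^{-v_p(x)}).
|1/4625|_5 = 125

Step 1 — compute v_5(x) by factoring powers of 5 out of the numerator and denominator: v_5(1/4625) = -3. Step 2 — apply |x|_p = p^{-v_p(x)} = 5^{3} = 125.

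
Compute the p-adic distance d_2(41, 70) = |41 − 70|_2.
d_2(41, 70) = 1

Step 1 — x − y = 41 − 70 = -29. Step 2 — v_2(-29) = 0 (factor: -29 = −(2^0 · 29); the sign does not affect v_p). Step 3 — |x − y|_2 = 2^{0} = 1.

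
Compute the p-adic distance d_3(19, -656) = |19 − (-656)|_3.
d_3(19, -656) = 1/27

Step 1 — x − y = 19 − (-656) = 675. Step 2 — v_3(675) = 3 (factor: 675 = (3^3 · 25); the sign does not affect v_p). Step 3 — |x − y|_3 = 3^{-3} = 1/27.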